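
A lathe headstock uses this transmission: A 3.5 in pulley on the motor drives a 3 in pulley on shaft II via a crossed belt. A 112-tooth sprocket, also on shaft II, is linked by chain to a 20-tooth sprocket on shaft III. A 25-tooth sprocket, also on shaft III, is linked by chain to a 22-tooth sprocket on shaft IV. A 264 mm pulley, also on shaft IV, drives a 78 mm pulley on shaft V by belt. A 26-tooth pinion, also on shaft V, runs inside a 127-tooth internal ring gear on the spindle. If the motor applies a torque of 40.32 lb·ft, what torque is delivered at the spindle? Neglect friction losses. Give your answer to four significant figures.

After the belt (3/3.5): 40.32 × 0.85714 = 34.56 lb·ft
After the chain (20/112): 34.56 × 0.17857 = 6.1714 lb·ft
After the chain (22/25): 6.1714 × 0.88 = 5.4309 lb·ft
After the belt (78/264): 5.4309 × 0.29545 = 1.6046 lb·ft
After the internal gear (127/26): 1.6046 × 4.8846 = 7.8377 lb·ft

7.838 lb·ft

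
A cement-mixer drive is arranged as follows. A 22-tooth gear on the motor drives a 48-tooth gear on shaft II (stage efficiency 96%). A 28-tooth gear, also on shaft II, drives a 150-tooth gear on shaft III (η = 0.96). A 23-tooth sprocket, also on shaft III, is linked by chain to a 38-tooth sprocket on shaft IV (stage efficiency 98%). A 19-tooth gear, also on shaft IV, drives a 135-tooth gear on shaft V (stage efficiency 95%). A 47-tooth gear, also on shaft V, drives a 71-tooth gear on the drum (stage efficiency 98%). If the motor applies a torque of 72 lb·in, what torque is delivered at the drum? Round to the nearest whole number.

After the gear mesh (48/22): 72 × 2.1818 × 0.96 = 150.81 lb·in
After the gear mesh (150/28): 150.81 × 5.3571 × 0.96 = 775.58 lb·in
After the chain (38/23): 775.58 × 1.6522 × 0.98 = 1255.8 lb·in
After the gear mesh (135/19): 1255.8 × 7.1053 × 0.95 = 8476.4 lb·in
After the gear mesh (71/47): 8476.4 × 1.5106 × 0.98 = 12549 lb·in

12549 lb·in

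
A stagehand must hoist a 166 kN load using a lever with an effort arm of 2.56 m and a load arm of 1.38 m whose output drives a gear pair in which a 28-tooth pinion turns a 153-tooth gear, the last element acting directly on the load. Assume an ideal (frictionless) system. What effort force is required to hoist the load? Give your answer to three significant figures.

Lever MA = effort arm / load arm = 2.56/1.38 = 1.8551.
Gear pair MA = 153/28 = 5.4643.
Combined ideal MA = 1.8551 × 5.4643 = 10.137.
Effort = load / MA = 166 / 10.137 = 16.376 kN.

16.4 kN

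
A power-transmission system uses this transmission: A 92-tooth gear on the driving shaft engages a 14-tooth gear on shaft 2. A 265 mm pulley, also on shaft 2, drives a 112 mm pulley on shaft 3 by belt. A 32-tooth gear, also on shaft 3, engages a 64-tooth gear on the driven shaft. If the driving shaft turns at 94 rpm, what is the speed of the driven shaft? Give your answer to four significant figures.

730.8 rpm

the driving shaft → shaft 2 (gear mesh, 14/92): 94 ÷ 0.15217 = 617.71 rpm
shaft 2 → shaft 3 (belt, 112/265): 617.71 ÷ 0.42264 = 1461.6 rpm
shaft 3 → the driven shaft (gear mesh, 64/32): 1461.6 ÷ 2 = 730.78 rpm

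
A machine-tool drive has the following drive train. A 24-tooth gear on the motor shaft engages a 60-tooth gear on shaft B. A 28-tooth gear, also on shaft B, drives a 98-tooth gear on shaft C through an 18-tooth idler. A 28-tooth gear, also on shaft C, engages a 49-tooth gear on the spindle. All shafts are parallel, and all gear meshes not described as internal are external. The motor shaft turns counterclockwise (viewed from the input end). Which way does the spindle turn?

the motor shaft → shaft B: external mesh, 1 reversal → CW.
shaft B → shaft C: driver → idler → driven is 2 external meshes, 2 reversals → CW.
shaft C → the spindle: external mesh, 1 reversal → CCW.
4 reversals in total — an even number — so the spindle turns the same way as the motor shaft.

counterclockwise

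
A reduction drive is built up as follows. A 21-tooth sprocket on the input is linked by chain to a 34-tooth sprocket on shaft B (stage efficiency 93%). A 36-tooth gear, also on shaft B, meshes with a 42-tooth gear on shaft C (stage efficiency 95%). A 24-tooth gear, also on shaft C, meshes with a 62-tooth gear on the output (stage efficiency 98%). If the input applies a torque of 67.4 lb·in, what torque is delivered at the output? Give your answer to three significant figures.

285 lb·in

chain 34/21 = 1.619 → τ = 67.4·1.619·0.93 = 101.49 lb·in
gear mesh 42/36 = 1.1667 → τ = 101.49·1.1667·0.95 = 112.48 lb·in
gear mesh 62/24 = 2.5833 → τ = 112.48·2.5833·0.98 = 284.76 lb·in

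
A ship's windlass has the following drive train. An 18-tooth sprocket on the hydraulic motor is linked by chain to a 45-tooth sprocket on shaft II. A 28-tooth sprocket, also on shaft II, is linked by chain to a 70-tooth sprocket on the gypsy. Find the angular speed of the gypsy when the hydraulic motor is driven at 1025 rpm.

164 rpm

chain 45/18 = 2.5 → 1025/2.5 = 410 rpm
chain 70/28 = 2.5 → 410/2.5 = 164 rpm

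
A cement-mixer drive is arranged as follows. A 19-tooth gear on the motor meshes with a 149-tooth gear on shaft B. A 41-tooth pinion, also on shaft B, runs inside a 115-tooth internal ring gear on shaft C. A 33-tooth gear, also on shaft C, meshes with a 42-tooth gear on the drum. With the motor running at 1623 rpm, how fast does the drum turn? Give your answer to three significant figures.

the motor → shaft B (gear mesh, 149/19): 1623 ÷ 7.8421 = 206.96 rpm
shaft B → shaft C (internal gear, 115/41): 206.96 ÷ 2.8049 = 73.786 rpm
shaft C → the drum (gear mesh, 42/33): 73.786 ÷ 1.2727 = 57.974 rpm

58.0 rpm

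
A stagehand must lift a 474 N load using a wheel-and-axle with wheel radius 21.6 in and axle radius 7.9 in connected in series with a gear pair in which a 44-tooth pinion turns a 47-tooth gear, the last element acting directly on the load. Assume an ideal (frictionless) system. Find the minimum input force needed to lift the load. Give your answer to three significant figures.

162 N

Wheel-and-axle MA = R/r = 21.6/7.9 = 2.7342.
Gear pair MA = 47/44 = 1.0682.
Combined ideal MA = 2.7342 × 1.0682 = 2.9206.
Effort = load / MA = 474 / 2.9206 = 162.3 N.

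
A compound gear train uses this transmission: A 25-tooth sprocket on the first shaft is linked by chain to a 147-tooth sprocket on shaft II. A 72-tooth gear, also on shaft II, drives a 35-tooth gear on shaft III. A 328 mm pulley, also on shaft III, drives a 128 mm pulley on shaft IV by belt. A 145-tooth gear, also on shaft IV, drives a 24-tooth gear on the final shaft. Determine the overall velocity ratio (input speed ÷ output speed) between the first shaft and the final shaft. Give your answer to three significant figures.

0.185

Each stage contributes driven/driver: chain 147/25 = 5.88, gear mesh 35/72 = 0.48611, belt 128/328 = 0.39024, gear mesh 24/145 = 0.16552.
Overall: 5.88 × 0.48611 × 0.39024 × 0.16552 = 0.18463.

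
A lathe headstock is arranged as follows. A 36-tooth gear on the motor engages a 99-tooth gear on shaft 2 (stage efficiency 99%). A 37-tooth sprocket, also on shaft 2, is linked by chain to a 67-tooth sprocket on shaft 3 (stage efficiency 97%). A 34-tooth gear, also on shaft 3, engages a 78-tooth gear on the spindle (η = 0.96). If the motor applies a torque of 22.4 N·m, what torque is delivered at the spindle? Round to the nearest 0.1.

After the gear mesh (99/36): 22.4 × 2.75 × 0.99 = 60.984 N·m
After the chain (67/37): 60.984 × 1.8108 × 0.97 = 107.12 N·m
After the gear mesh (78/34): 107.12 × 2.2941 × 0.96 = 235.91 N·m

235.9 N·m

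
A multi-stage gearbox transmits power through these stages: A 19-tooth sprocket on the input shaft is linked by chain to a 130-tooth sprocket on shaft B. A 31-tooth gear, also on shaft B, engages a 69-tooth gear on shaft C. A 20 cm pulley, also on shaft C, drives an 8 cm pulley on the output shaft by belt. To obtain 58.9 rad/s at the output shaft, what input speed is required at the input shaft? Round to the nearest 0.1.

Overall ratio R = 6.8421 × 2.2258 × 0.4 = 6.0917.
Required input speed = output speed × R = 58.9 × 6.0917 = 358.8 rad/s.

358.8 rad/s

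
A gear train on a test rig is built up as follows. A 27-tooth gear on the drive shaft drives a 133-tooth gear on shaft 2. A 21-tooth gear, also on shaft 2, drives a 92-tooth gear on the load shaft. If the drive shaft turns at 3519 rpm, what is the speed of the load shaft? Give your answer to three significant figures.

163 rpm

gear mesh 133/27 = 4.9259 → 3519/4.9259 = 714.38 rpm
gear mesh 92/21 = 4.381 → 714.38/4.381 = 163.07 rpm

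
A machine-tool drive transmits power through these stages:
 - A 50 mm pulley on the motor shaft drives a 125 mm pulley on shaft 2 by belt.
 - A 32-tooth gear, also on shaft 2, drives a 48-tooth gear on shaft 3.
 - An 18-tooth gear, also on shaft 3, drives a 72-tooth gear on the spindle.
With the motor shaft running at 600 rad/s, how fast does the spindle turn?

40 rad/s

the motor shaft → shaft 2 (belt, 125/50): 600 ÷ 2.5 = 240 rad/s
shaft 2 → shaft 3 (gear mesh, 48/32): 240 ÷ 1.5 = 160 rad/s
shaft 3 → the spindle (gear mesh, 72/18): 160 ÷ 4 = 40 rad/s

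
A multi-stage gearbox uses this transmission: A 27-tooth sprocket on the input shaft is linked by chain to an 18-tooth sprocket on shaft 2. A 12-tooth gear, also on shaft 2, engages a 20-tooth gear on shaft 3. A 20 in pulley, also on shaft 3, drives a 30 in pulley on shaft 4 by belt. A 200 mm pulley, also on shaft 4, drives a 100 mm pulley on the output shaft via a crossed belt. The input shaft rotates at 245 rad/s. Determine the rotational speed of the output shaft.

chain 18/27 = 0.66667 → 245/0.66667 = 367.5 rad/s
gear mesh 20/12 = 1.6667 → 367.5/1.6667 = 220.5 rad/s
belt 30/20 = 1.5 → 220.5/1.5 = 147 rad/s
belt 100/200 = 0.5 → 147/0.5 = 294 rad/s

294 rad/s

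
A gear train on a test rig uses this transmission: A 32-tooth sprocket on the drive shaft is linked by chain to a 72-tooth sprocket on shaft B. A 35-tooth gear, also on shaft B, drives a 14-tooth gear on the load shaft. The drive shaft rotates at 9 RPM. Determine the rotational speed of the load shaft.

10 RPM

chain 72/32 = 2.25 → 9/2.25 = 4 RPM
gear mesh 14/35 = 0.4 → 4/0.4 = 10 RPM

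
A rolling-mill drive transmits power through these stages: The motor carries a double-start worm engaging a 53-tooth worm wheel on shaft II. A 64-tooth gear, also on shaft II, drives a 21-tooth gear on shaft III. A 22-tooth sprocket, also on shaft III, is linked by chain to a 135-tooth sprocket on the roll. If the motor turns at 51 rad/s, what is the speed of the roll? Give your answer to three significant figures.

worm 53/2 = 26.5 → 51/26.5 = 1.9245 rad/s
gear mesh 21/64 = 0.32812 → 1.9245/0.32812 = 5.8652 rad/s
chain 135/22 = 6.1364 → 5.8652/6.1364 = 0.95582 rad/s

0.956 rad/s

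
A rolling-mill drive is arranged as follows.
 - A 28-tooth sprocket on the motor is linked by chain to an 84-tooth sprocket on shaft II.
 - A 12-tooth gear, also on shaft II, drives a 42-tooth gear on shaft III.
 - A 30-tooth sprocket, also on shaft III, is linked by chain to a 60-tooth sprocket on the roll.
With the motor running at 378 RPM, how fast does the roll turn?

18 RPM

the motor → shaft II (chain, 84/28): 378 ÷ 3 = 126 RPM
shaft II → shaft III (gear mesh, 42/12): 126 ÷ 3.5 = 36 RPM
shaft III → the roll (chain, 60/30): 36 ÷ 2 = 18 RPM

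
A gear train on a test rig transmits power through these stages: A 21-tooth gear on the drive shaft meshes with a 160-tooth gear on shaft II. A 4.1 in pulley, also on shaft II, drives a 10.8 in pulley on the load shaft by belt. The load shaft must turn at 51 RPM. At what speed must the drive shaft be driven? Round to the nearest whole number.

Overall ratio R = 7.619 × 2.6341 = 20.07.
Required input speed = output speed × R = 51 × 20.07 = 1023.6 RPM.

1024 RPM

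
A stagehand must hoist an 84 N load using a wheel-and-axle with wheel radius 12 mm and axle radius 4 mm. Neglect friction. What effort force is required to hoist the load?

28 N

Wheel-and-axle MA = R/r = 12/4 = 3.
Effort = load / MA = 84 / 3 = 28 N.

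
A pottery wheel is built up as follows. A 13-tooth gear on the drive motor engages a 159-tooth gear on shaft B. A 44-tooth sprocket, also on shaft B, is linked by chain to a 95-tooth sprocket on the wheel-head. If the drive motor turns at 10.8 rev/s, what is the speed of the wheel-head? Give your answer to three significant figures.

0.409 rev/s

gear mesh 159/13 = 12.231 → 10.8/12.231 = 0.88302 rev/s
chain 95/44 = 2.1591 → 0.88302/2.1591 = 0.40898 rev/s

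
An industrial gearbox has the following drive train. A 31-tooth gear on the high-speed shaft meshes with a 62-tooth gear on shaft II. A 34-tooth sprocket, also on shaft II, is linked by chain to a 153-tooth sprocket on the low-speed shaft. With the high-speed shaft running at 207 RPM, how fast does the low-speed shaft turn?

the high-speed shaft → shaft II (gear mesh, 62/31): 207 ÷ 2 = 103.5 RPM
shaft II → the low-speed shaft (chain, 153/34): 103.5 ÷ 4.5 = 23 RPM

23 RPM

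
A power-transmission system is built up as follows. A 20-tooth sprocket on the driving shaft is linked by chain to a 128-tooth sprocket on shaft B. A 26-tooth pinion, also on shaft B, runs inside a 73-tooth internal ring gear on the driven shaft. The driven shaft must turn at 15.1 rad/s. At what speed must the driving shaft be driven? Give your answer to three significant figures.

271 rad/s

Overall ratio R = 6.4 × 2.8077 = 17.969.
Required input speed = output speed × R = 15.1 × 17.969 = 271.34 rad/s.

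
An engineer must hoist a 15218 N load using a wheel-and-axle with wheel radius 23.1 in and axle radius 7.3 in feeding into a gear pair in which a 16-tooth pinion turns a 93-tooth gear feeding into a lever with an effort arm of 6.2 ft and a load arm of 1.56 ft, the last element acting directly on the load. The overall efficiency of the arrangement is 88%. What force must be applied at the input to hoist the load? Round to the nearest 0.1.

236.6 N

Wheel-and-axle MA = R/r = 23.1/7.3 = 3.1644.
Gear pair MA = 93/16 = 5.8125.
Lever MA = effort arm / load arm = 6.2/1.56 = 3.9744.
Combined ideal MA = 3.1644 × 5.8125 × 3.9744 = 73.1.
Actual MA = 73.1 × 0.88 = 64.328.
Effort = load / actual MA = 15218 / 64.328 = 236.57 N.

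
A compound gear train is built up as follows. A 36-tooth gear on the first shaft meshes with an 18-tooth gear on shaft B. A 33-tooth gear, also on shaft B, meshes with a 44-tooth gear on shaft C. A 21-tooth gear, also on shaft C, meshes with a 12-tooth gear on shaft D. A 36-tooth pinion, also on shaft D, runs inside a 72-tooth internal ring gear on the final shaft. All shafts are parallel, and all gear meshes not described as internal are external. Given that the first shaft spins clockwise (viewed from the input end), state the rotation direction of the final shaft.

counterclockwise

the first shaft → shaft B: external mesh, 1 reversal → CCW.
shaft B → shaft C: external mesh, 1 reversal → CW.
shaft C → shaft D: external mesh, 1 reversal → CCW.
shaft D → the final shaft: internal mesh, same direction → CCW.
3 reversals in total — an odd number — so the final shaft turns opposite to the first shaft.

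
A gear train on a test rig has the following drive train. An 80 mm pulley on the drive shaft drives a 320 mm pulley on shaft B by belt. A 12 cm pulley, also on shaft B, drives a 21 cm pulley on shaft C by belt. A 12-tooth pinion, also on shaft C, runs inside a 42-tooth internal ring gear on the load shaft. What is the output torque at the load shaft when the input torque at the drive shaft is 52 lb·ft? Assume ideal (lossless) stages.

1274 lb·ft

belt 320/80 = 4 → τ = 52·4 = 208 lb·ft
belt 21/12 = 1.75 → τ = 208·1.75 = 364 lb·ft
internal gear 42/12 = 3.5 → τ = 364·3.5 = 1274 lb·ft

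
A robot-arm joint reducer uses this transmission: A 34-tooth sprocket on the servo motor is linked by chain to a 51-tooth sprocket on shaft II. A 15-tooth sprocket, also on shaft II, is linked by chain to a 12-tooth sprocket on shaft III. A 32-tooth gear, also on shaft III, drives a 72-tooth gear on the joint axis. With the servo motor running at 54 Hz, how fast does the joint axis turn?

the servo motor → shaft II (chain, 51/34): 54 ÷ 1.5 = 36 Hz
shaft II → shaft III (chain, 12/15): 36 ÷ 0.8 = 45 Hz
shaft III → the joint axis (gear mesh, 72/32): 45 ÷ 2.25 = 20 Hz

20 Hz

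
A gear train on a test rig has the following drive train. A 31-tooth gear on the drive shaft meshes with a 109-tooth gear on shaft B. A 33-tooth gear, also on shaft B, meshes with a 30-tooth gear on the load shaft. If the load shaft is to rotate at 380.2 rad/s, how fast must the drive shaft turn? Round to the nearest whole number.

Overall ratio R = 3.5161 × 0.90909 = 3.1965.
Required input speed = output speed × R = 380.2 × 3.1965 = 1215.3 rad/s.

1215 rad/s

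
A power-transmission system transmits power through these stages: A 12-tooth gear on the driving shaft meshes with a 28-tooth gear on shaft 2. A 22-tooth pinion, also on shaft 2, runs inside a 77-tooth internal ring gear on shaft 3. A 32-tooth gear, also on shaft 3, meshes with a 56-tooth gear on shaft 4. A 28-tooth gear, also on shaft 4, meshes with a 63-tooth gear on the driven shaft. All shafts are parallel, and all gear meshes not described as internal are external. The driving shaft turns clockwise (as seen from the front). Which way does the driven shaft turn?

the driving shaft → shaft 2: external mesh, 1 reversal → CCW.
shaft 2 → shaft 3: internal mesh, same direction → CCW.
shaft 3 → shaft 4: external mesh, 1 reversal → CW.
shaft 4 → the driven shaft: external mesh, 1 reversal → CCW.
3 reversals in total — an odd number — so the driven shaft turns opposite to the driving shaft.

anticlockwise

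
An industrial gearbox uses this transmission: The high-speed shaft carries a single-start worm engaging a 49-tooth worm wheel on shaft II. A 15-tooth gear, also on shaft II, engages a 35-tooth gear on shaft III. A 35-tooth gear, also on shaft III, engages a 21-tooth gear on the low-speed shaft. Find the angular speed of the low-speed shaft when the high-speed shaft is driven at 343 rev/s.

5 rev/s

worm 49/1 = 49 → 343/49 = 7 rev/s
gear mesh 35/15 = 2.3333 → 7/2.3333 = 3 rev/s
gear mesh 21/35 = 0.6 → 3/0.6 = 5 rev/s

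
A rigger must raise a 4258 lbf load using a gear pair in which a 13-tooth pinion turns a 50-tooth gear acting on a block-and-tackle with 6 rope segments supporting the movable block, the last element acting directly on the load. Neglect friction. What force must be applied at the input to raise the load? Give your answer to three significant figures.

185 lbf

Gear pair MA = 50/13 = 3.8462.
Block-and-tackle MA = number of supporting rope parts = 6.
Combined ideal MA = 3.8462 × 6 = 23.077.
Effort = load / MA = 4258 / 23.077 = 184.51 lbf.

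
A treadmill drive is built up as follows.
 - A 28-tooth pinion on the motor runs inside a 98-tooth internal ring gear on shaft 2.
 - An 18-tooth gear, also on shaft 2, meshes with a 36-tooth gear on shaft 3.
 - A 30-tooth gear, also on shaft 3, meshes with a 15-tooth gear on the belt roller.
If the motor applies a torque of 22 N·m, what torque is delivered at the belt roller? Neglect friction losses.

After the internal gear (98/28): 22 × 3.5 = 77 N·m
After the gear mesh (36/18): 77 × 2 = 154 N·m
After the gear mesh (15/30): 154 × 0.5 = 77 N·m

77 N·m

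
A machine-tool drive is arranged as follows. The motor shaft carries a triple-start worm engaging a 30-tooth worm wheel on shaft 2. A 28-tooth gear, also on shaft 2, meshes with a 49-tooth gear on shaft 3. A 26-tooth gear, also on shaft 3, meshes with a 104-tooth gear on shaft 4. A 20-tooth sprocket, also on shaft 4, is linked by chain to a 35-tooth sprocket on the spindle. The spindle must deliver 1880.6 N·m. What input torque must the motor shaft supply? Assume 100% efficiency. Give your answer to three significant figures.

15.4 N·m

Overall ratio R = 10 × 1.75 × 4 × 1.75 = 122.5.
Input torque = output torque / R = 1880.6 / 122.5 = 15.352 N·m.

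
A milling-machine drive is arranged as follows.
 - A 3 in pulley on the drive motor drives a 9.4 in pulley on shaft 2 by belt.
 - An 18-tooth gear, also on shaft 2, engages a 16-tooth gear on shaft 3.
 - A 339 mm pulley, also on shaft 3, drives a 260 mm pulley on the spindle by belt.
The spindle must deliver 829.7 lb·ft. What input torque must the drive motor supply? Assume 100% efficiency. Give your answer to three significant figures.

Overall ratio R = 3.1333 × 0.88889 × 0.76696 = 2.1361.
Input torque = output torque / R = 829.7 / 2.1361 = 388.41 lb·ft.

388 lb·ft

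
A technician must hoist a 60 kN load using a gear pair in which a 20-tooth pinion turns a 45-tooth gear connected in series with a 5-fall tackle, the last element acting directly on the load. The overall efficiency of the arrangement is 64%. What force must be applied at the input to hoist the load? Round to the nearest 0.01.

Gear pair MA = 45/20 = 2.25.
Block-and-tackle MA = number of supporting rope parts = 5.
Combined ideal MA = 2.25 × 5 = 11.25.
Actual MA = 11.25 × 0.64 = 7.2.
Effort = load / actual MA = 60 / 7.2 = 8.3333 kN.

8.33 kN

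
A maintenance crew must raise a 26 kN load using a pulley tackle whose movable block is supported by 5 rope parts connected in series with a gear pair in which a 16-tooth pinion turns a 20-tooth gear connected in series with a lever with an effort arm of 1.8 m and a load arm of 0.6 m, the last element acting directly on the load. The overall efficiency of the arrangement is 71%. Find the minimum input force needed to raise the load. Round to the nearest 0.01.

Block-and-tackle MA = number of supporting rope parts = 5.
Gear pair MA = 20/16 = 1.25.
Lever MA = effort arm / load arm = 1.8/0.6 = 3.
Combined ideal MA = 5 × 1.25 × 3 = 18.75.
Actual MA = 18.75 × 0.71 = 13.312.
Effort = load / actual MA = 26 / 13.312 = 1.9531 kN.

1.95 kN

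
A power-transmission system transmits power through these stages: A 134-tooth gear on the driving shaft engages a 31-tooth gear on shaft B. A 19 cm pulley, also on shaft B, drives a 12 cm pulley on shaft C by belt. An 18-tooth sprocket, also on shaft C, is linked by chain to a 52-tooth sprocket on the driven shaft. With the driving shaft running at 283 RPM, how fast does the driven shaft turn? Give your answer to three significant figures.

670 RPM

gear mesh 31/134 = 0.23134 → 283/0.23134 = 1223.3 RPM
belt 12/19 = 0.63158 → 1223.3/0.63158 = 1936.9 RPM
chain 52/18 = 2.8889 → 1936.9/2.8889 = 670.46 RPM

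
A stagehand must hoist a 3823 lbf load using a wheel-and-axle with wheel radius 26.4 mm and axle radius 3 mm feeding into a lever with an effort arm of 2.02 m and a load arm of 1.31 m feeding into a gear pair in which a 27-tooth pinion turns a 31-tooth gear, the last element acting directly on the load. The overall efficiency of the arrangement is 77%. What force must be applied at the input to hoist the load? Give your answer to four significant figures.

Wheel-and-axle MA = R/r = 26.4/3 = 8.8.
Lever MA = effort arm / load arm = 2.02/1.31 = 1.542.
Gear pair MA = 31/27 = 1.1481.
Combined ideal MA = 8.8 × 1.542 × 1.1481 = 15.58.
Actual MA = 15.58 × 0.77 = 11.996.
Effort = load / actual MA = 3823 / 11.996 = 318.68 lbf.

318.7 lbf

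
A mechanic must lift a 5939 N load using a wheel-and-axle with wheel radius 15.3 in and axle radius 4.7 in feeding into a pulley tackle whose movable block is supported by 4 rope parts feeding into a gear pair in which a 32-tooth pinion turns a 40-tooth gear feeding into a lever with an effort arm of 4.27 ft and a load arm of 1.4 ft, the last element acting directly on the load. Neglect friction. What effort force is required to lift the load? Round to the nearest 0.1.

119.6 N

Wheel-and-axle MA = R/r = 15.3/4.7 = 3.2553.
Block-and-tackle MA = number of supporting rope parts = 4.
Gear pair MA = 40/32 = 1.25.
Lever MA = effort arm / load arm = 4.27/1.4 = 3.05.
Combined ideal MA = 3.2553 × 4 × 1.25 × 3.05 = 49.644.
Effort = load / MA = 5939 / 49.644 = 119.63 N.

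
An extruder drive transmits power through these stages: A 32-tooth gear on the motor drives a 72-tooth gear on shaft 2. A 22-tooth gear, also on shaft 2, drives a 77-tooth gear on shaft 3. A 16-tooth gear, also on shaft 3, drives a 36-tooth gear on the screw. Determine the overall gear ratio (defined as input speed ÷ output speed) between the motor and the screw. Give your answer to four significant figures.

Each stage contributes driven/driver: gear mesh 72/32 = 2.25, gear mesh 77/22 = 3.5, gear mesh 36/16 = 2.25.
Overall: 2.25 × 3.5 × 2.25 = 17.719.

17.72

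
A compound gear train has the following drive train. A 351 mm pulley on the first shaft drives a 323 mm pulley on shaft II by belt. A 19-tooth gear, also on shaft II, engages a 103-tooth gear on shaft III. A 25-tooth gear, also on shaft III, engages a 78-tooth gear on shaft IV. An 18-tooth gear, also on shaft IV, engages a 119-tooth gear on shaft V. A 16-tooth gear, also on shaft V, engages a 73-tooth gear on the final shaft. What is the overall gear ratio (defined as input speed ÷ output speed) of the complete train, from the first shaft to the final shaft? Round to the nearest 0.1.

Each stage contributes driven/driver: belt 323/351 = 0.92023, gear mesh 103/19 = 5.4211, gear mesh 78/25 = 3.12, gear mesh 119/18 = 6.6111, gear mesh 73/16 = 4.5625.
Overall: 0.92023 × 5.4211 × 3.12 × 6.6111 × 4.5625 = 469.47.

469.5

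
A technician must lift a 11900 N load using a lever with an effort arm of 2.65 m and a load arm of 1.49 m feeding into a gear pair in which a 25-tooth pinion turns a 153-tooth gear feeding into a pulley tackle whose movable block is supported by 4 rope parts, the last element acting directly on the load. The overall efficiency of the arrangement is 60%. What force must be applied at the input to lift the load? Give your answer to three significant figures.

456 N

Lever MA = effort arm / load arm = 2.65/1.49 = 1.7785.
Gear pair MA = 153/25 = 6.12.
Block-and-tackle MA = number of supporting rope parts = 4.
Combined ideal MA = 1.7785 × 6.12 × 4 = 43.538.
Actual MA = 43.538 × 0.60 = 26.123.
Effort = load / actual MA = 11900 / 26.123 = 455.54 N.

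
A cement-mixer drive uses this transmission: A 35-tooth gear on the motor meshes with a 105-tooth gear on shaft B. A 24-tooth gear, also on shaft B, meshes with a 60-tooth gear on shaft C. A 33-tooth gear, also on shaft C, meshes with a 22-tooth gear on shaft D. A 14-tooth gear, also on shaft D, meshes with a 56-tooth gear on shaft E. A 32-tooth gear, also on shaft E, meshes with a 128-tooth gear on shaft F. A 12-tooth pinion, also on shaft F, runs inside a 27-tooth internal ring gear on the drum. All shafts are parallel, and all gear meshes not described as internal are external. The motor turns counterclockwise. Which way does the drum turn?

clockwise

the motor → shaft B: external mesh, 1 reversal → CW.
shaft B → shaft C: external mesh, 1 reversal → CCW.
shaft C → shaft D: external mesh, 1 reversal → CW.
shaft D → shaft E: external mesh, 1 reversal → CCW.
shaft E → shaft F: external mesh, 1 reversal → CW.
shaft F → the drum: internal mesh, same direction → CW.
5 reversals in total — an odd number — so the drum turns opposite to the motor.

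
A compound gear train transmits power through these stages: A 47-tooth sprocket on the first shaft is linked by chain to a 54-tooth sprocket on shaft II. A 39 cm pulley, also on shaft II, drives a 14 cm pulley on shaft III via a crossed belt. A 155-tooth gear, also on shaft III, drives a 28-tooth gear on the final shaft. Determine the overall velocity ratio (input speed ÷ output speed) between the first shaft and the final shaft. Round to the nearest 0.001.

Each stage contributes driven/driver: chain 54/47 = 1.1489, belt 14/39 = 0.35897, gear mesh 28/155 = 0.18065.
Overall: 1.1489 × 0.35897 × 0.18065 = 0.074505.

0.075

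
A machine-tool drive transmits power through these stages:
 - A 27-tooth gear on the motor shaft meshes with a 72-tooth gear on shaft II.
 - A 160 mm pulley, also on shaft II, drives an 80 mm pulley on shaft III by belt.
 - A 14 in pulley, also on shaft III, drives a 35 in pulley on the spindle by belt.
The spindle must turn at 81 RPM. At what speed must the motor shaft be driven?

270 RPM

Overall ratio R = 2.6667 × 0.5 × 2.5 = 3.3333.
Required input speed = output speed × R = 81 × 3.3333 = 270 RPM.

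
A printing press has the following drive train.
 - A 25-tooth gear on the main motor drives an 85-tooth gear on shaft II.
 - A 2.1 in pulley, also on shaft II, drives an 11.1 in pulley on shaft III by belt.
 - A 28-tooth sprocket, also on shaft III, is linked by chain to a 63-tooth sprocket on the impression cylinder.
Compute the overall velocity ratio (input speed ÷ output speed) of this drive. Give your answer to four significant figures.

Each stage contributes driven/driver: gear mesh 85/25 = 3.4, belt 11.1/2.1 = 5.2857, chain 63/28 = 2.25.
Overall: 3.4 × 5.2857 × 2.25 = 40.436.

40.44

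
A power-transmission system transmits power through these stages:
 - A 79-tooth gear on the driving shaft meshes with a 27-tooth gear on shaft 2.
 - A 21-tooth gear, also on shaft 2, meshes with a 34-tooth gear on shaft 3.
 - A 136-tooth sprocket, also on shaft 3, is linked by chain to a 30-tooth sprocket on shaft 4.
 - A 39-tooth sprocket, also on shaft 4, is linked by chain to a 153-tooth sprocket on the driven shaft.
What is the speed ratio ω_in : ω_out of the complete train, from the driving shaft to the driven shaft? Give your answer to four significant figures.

0.4789

Each stage contributes driven/driver: gear mesh 27/79 = 0.34177, gear mesh 34/21 = 1.619, chain 30/136 = 0.22059, chain 153/39 = 3.9231.
Overall: 0.34177 × 1.619 × 0.22059 × 3.9231 = 0.47886.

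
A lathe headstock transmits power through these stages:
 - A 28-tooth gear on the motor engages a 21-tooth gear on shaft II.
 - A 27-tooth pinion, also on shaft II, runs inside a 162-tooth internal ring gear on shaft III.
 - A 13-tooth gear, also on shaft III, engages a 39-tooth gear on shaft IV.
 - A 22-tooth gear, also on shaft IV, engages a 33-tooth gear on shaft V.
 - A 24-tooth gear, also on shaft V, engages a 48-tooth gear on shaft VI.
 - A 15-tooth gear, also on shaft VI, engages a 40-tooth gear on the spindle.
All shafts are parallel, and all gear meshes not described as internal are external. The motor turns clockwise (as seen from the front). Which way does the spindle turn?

counterclockwise

the motor → shaft II: external mesh, 1 reversal → CCW.
shaft II → shaft III: internal mesh, same direction → CCW.
shaft III → shaft IV: external mesh, 1 reversal → CW.
shaft IV → shaft V: external mesh, 1 reversal → CCW.
shaft V → shaft VI: external mesh, 1 reversal → CW.
shaft VI → the spindle: external mesh, 1 reversal → CCW.
5 reversals in total — an odd number — so the spindle turns opposite to the motor.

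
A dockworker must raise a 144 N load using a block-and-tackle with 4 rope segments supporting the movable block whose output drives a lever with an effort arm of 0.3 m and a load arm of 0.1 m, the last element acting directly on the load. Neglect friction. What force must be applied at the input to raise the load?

12 N

Block-and-tackle MA = number of supporting rope parts = 4.
Lever MA = effort arm / load arm = 0.3/0.1 = 3.
Combined ideal MA = 4 × 3 = 12.
Effort = load / MA = 144 / 12 = 12 N.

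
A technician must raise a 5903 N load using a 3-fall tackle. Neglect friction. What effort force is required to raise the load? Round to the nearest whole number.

Block-and-tackle MA = number of supporting rope parts = 3.
Effort = load / MA = 5903 / 3 = 1967.7 N.

1968 N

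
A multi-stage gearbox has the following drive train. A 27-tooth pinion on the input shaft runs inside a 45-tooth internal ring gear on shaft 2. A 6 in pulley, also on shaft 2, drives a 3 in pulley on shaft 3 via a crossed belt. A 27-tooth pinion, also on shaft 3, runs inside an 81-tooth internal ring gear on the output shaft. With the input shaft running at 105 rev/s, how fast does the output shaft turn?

42 rev/s

the input shaft → shaft 2 (internal gear, 45/27): 105 ÷ 1.6667 = 63 rev/s
shaft 2 → shaft 3 (belt, 3/6): 63 ÷ 0.5 = 126 rev/s
shaft 3 → the output shaft (internal gear, 81/27): 126 ÷ 3 = 42 rev/s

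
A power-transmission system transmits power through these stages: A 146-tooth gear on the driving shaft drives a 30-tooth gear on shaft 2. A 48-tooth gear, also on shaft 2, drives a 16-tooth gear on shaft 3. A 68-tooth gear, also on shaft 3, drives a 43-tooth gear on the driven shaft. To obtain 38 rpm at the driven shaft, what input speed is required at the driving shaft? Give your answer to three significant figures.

1.65 rpm

Overall ratio R = 0.20548 × 0.33333 × 0.63235 = 0.043312.
Required input speed = output speed × R = 38 × 0.043312 = 1.6459 rpm.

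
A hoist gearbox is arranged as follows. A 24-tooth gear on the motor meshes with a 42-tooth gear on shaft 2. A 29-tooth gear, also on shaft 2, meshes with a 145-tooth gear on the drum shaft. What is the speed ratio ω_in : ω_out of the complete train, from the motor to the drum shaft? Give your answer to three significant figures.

8.75

Each stage contributes driven/driver: gear mesh 42/24 = 1.75, gear mesh 145/29 = 5.
Overall: 1.75 × 5 = 8.75.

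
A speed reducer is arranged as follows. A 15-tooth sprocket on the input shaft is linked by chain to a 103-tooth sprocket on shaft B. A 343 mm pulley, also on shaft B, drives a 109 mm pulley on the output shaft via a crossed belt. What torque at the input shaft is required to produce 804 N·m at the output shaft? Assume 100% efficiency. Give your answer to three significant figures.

368 N·m

Overall ratio R = 6.8667 × 0.31778 = 2.1821.
Input torque = output torque / R = 804 / 2.1821 = 368.45 N·m.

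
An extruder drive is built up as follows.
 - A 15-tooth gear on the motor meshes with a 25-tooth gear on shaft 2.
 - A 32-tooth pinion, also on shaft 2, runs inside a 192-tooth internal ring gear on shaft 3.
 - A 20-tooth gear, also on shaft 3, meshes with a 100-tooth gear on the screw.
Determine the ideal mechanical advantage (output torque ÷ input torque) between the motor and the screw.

Each stage contributes driven/driver: gear mesh 25/15 = 1.6667, internal gear 192/32 = 6, gear mesh 100/20 = 5.
Overall: 1.6667 × 6 × 5 = 50.

50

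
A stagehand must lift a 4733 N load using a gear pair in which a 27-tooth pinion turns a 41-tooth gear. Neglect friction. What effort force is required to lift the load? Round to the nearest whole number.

3117 N

Gear pair MA = 41/27 = 1.5185.
Effort = load / MA = 4733 / 1.5185 = 3116.9 N.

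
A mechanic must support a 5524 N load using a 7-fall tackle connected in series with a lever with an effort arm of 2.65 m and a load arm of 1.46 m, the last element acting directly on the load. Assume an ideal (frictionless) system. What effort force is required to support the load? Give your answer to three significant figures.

435 N

Block-and-tackle MA = number of supporting rope parts = 7.
Lever MA = effort arm / load arm = 2.65/1.46 = 1.8151.
Combined ideal MA = 7 × 1.8151 = 12.705.
Effort = load / MA = 5524 / 12.705 = 434.77 N.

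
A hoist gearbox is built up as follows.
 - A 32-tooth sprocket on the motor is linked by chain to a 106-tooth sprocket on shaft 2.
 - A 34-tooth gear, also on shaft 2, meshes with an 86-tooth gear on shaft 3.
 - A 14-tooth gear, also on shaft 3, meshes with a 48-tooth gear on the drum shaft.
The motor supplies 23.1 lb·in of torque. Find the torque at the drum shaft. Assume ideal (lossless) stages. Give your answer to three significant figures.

Chain: ratio = 106/32 = 3.3125; torque at shaft 2 = 23.1 × 3.3125 = 76.519 lb·in.
Gear mesh: ratio = 86/34 = 2.5294; torque at shaft 3 = 76.519 × 2.5294 = 193.55 lb·in.
Gear mesh: ratio = 48/14 = 3.4286; torque at the drum shaft = 193.55 × 3.4286 = 663.59 lb·in.

664 lb·in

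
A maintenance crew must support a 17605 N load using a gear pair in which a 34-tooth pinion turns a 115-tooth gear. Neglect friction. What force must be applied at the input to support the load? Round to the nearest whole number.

5205 N

Gear pair MA = 115/34 = 3.3824.
Effort = load / MA = 17605 / 3.3824 = 5205 N.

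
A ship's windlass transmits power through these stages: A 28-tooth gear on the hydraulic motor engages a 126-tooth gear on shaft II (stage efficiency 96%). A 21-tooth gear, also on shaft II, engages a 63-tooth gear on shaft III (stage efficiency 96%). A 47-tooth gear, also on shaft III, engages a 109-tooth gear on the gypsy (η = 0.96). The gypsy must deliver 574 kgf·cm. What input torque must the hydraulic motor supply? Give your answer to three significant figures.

Overall ratio R = 4.5 × 3 × 2.3191 = 31.309; overall efficiency η = 0.96 × 0.96 × 0.96 = 0.8847.
Input torque = output torque / (R × η) = 574 / (31.309 × 0.8847) = 20.722 kgf·cm.

20.7 kgf·cm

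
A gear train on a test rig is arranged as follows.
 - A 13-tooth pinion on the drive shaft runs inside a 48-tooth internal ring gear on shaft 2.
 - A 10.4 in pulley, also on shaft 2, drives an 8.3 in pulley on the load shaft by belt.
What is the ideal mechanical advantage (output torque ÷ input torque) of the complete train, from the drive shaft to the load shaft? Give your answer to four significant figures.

2.947

Each stage contributes driven/driver: internal gear 48/13 = 3.6923, belt 8.3/10.4 = 0.79808.
Overall: 3.6923 × 0.79808 = 2.9467.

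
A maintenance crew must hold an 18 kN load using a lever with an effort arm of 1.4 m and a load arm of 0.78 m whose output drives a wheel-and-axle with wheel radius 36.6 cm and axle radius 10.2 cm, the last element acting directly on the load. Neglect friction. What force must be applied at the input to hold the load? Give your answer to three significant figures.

Lever MA = effort arm / load arm = 1.4/0.78 = 1.7949.
Wheel-and-axle MA = R/r = 36.6/10.2 = 3.5882.
Combined ideal MA = 1.7949 × 3.5882 = 6.4404.
Effort = load / MA = 18 / 6.4404 = 2.7948 kN.

2.79 kN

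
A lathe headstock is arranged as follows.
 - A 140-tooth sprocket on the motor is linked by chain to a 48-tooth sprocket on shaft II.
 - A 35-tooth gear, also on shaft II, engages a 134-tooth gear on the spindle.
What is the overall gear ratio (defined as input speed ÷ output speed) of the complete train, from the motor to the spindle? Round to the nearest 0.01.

1.31

Each stage contributes driven/driver: chain 48/140 = 0.34286, gear mesh 134/35 = 3.8286.
Overall: 0.34286 × 3.8286 = 1.3127.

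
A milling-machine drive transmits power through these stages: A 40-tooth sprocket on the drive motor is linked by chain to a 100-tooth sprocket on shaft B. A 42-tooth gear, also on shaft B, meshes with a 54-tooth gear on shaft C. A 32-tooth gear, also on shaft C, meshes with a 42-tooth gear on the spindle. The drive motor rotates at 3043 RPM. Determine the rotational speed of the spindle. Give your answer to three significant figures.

721 RPM

Chain: ratio = 100/40 = 2.5, so shaft B turns at 3043 / 2.5 = 1217.2 RPM.
Gear mesh: ratio = 54/42 = 1.2857, so shaft C turns at 1217.2 / 1.2857 = 946.71 RPM.
Gear mesh: ratio = 42/32 = 1.3125, so the spindle turns at 946.71 / 1.3125 = 721.3 RPM.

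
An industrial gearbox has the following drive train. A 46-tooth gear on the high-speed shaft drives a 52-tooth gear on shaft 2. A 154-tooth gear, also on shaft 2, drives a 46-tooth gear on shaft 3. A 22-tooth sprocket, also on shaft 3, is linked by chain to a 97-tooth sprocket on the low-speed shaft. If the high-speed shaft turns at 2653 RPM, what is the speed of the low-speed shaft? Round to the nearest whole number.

1782 RPM

Gear mesh: ratio = 52/46 = 1.1304, so shaft 2 turns at 2653 / 1.1304 = 2346.9 RPM.
Gear mesh: ratio = 46/154 = 0.2987, so shaft 3 turns at 2346.9 / 0.2987 = 7857 RPM.
Chain: ratio = 97/22 = 4.4091, so the low-speed shaft turns at 7857 / 4.4091 = 1782 RPM.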